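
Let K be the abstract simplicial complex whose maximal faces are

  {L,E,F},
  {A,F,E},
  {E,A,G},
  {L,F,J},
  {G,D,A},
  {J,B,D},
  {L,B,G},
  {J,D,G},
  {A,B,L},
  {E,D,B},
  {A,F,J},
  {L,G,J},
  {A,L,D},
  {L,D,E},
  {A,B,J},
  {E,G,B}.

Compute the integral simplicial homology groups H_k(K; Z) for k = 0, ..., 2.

K has 8 vertices, 24 edges, 16 triangles.
rank ∂_0 = 0, rank ∂_1 = 7 ⇒ b_0 = 8 − 0 − 7 = 1; all invariant factors of ∂_1 are 1 so no torsion. So H_0 = Z.
rank ∂_1 = 7, rank ∂_2 = 15 ⇒ b_1 = 24 − 7 − 15 = 2; all invariant factors of ∂_2 are 1 so no torsion. So H_1 = Z^2.
rank ∂_2 = 15, rank ∂_3 = 0 ⇒ b_2 = 16 − 15 − 0 = 1. So H_2 = Z.

H_0 ≅ Z,  H_1 ≅ Z^2,  H_2 ≅ Z.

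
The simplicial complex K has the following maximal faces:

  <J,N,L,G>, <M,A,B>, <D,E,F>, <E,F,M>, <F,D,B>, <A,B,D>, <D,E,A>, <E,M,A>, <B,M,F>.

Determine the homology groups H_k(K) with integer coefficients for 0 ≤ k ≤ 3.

H_0 ≅ Z^2,  H_1 = 0,  H_2 ≅ Z,  H_3 = 0.

We work with the vertex ordering A < B < D < E < F < G < J < L < M < N. The simplices of K, each written with vertices in increasing order, are:

  0-simplices (10): A, B, D, E, F, G, J, L, M, N
  1-simplices (18): AB, AD, AE, AM, BD, BF, BM, DE, DF, EF, EM, FM, GJ, GL, GN, JL, JN, LN
  2-simplices (12): ABD, ABM, ADE, AEM, BDF, BFM, DEF, EFM, GJL, GJN, GLN, JLN
  3-simplices (1): GJLN

so the chain groups are C_0 ≅ Z^10, C_1 ≅ Z^18, C_2 ≅ Z^12, C_3 ≅ Z^1.

The boundary map ∂_1: C_1 → C_0 is given by ∂[p,q] = [q] − [p]. For instance
  ∂AM = M − A.
As a 10×18 matrix over Z this has rank 8, with invariant factors (1,1,1,1,1,1,1,1).

∂_2: C_2 → C_1 acts by ∂[p,q,r] = [q,r] − [p,r] + [p,q]. For instance
  ∂EFM = FM − EM + EF,
  ∂AEM = EM − AM + AE.
This gives a 18×12 integer matrix of rank 10; reducing to Smith normal form yields diagonal entries (1,1,1,1,1,1,1,1,1,1).

Boundary ∂_3: C_3 → C_2 sends each 3-simplex σ to the alternating sum Σ_i (−1)^i (σ with its i-th vertex removed). For instance
  ∂GJLN = JLN − GLN + GJN − GJL.
The resulting 12×1 matrix has rank 1, and its Smith normal form has invariant factors (1).

From H_k ≅ ker(∂_k) / im(∂_{k+1}) we obtain:

  H_0: rank C_0 − rank ∂_1 = 10 − 8 = 2, and the invariant factors of ∂_1 are all 1, so H_0 ≅ Z^2.
  H_1: rank ker ∂_1 − rank ∂_2 = (18 − 8) − 10 = 0, and the invariant factors of ∂_2 are all 1, so H_1 ≅ 0.
  H_2: rank ker ∂_2 − rank ∂_3 = (12 − 10) − 1 = 1, and the invariant factors of ∂_3 are all 1, so H_2 ≅ Z.
  H_3: rank ker ∂_3 − rank ∂_4 = (1 − 1) − 0 = 0, and there is no ∂_4, so H_3 ≅ 0.

As a check, the Euler characteristic is 10 − 18 + 12 − 1 = 3, which agrees with 2 − 0 + 1 − 0 = 3.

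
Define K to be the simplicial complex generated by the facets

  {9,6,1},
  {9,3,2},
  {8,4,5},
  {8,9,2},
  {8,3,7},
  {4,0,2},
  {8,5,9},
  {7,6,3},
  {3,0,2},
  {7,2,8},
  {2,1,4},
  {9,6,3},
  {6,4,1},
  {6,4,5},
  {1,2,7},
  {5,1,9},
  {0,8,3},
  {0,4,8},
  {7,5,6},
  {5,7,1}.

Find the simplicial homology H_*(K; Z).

H_0 ≅ Z,  H_1 ≅ Z ⊕ Z/2Z,  H_2 = 0.

We work with the vertex ordering 0 < 1 < 2 < 3 < 4 < 5 < 6 < 7 < 8 < 9. The simplices of K, each written with vertices in increasing order, are:

  0-simplices (10): [0], [1], [2], [3], [4], [5], [6], [7], [8], [9]
  1-simplices (30): (30 of them)
  2-simplices (20): (20 of them)

Hence C_0 ≅ Z^10, C_1 ≅ Z^30, C_2 ≅ Z^20.

The boundary map ∂_1: C_1 → C_0 is given by ∂[p,q] = [q] − [p]. For instance
  ∂[3,8] = [8] − [3].
The 10×30 boundary matrix has rank 9 and Smith normal form diag(1,1,1,1,1,1,1,1,1).

The boundary map ∂_2: C_2 → C_1 maps a triangle to the signed sum of its edges. For instance
  ∂[3,6,7] = [6,7] − [3,7] + [3,6],
  ∂[0,2,4] = [2,4] − [0,4] + [0,2].
The 30×20 boundary matrix has rank 20 and Smith normal form diag(1,1,1,1,1,1,1,1,1,1,1,1,1,1,1,1,1,1,1,2).

Reading off H_k = ker ∂_k / im ∂_{k+1}:

  H_0: rank C_0 − rank ∂_1 = 10 − 9 = 1, and the invariant factors of ∂_1 are all 1, so H_0 = Z.
  H_1: rank ker ∂_1 − rank ∂_2 = (30 − 9) − 20 = 1, and ∂_2 has invariant factor 2 > 1, so H_1 = Z ⊕ Z/2Z.
  H_2: rank ker ∂_2 − rank ∂_3 = (20 − 20) − 0 = 0, and there is no ∂_3, so H_2 = 0.

(K is a triangulation of the Klein bottle.)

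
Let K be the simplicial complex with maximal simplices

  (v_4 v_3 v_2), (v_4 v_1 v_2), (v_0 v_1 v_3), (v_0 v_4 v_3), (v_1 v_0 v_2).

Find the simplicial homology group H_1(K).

H_1 ≅ Z.

We work with the vertex ordering v_0 < v_1 < v_2 < v_3 < v_4. The simplices of K, each written with vertices in increasing order, are:

  0-simplices (5): [v_0], [v_1], [v_2], [v_3], [v_4]
  1-simplices (10): [v_0,v_1], [v_0,v_2], [v_0,v_3], [v_0,v_4], [v_1,v_2], [v_1,v_3], [v_1,v_4], [v_2,v_3], [v_2,v_4], [v_3,v_4]
  2-simplices (5): [v_0,v_1,v_2], [v_0,v_1,v_3], [v_0,v_3,v_4], [v_1,v_2,v_4], [v_2,v_3,v_4]

giving chain groups C_0 ≅ Z^5, C_1 ≅ Z^10, C_2 ≅ Z^5.

Boundary ∂_1: C_1 → C_0 sends each edge [p,q] (with p < q) to q − p. For instance
  ∂[v_3,v_4] = [v_4] − [v_3].
This gives a 5×10 integer matrix of rank 4; reducing to Smith normal form yields diagonal entries (1,1,1,1).

The boundary map ∂_2: C_2 → C_1 maps a triangle to the signed sum of its edges. For instance
  ∂[v_0,v_3,v_4] = [v_3,v_4] − [v_0,v_4] + [v_0,v_3],
  ∂[v_1,v_2,v_4] = [v_2,v_4] − [v_1,v_4] + [v_1,v_2].
This gives a 10×5 integer matrix of rank 5; reducing to Smith normal form yields diagonal entries (1,1,1,1,1).

Reading off H_k = ker ∂_k / im ∂_{k+1}:

  H_1: rank ker ∂_1 − rank ∂_2 = (10 − 4) − 5 = 1, and the invariant factors of ∂_2 are all 1, so H_1 = Z.

(K is a triangulation of the Möbius band.)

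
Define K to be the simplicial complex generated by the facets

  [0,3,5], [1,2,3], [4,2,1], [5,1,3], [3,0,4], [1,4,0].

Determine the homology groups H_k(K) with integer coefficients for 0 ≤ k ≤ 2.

Fix the vertex order 0 < 1 < 2 < 3 < 4 < 5 and write every simplex with vertices in increasing order. Then dim K = 2 and the simplices of K are:

  0-simplices (6): [0], [1], [2], [3], [4], [5]
  1-simplices (12): [0,1], [0,3], [0,4], [0,5], [1,2], [1,3], [1,4], [1,5], [2,3], [2,4], [3,4], [3,5]
  2-simplices (6): [0,1,4], [0,3,4], [0,3,5], [1,2,3], [1,2,4], [1,3,5]

giving chain groups C_0 ≅ Z^6, C_1 ≅ Z^12, C_2 ≅ Z^6.

∂_1: C_1 → C_0 sends each edge [p,q] (with p < q) to q − p. For instance
  ∂[0,5] = [5] − [0].
This gives a 6×12 integer matrix of rank 5; reducing to Smith normal form yields diagonal entries (1,1,1,1,1).

∂_2: C_2 → C_1 acts by ∂[p,q,r] = [q,r] − [p,r] + [p,q]. For instance
  ∂[0,1,4] = [1,4] − [0,4] + [0,1],
  ∂[0,3,4] = [3,4] − [0,4] + [0,3].
As a 12×6 matrix over Z this has rank 6, with invariant factors (1,1,1,1,1,1).

Now H_k = ker ∂_k / im ∂_{k+1}, so:

  H_0: rank C_0 − rank ∂_1 = 6 − 5 = 1, and the invariant factors of ∂_1 are all 1, so H_0 ≅ Z.
  H_1: rank ker ∂_1 − rank ∂_2 = (12 − 5) − 6 = 1, and the invariant factors of ∂_2 are all 1, so H_1 ≅ Z.
  H_2: rank ker ∂_2 − rank ∂_3 = (6 − 6) − 0 = 0, and there is no ∂_3, so H_2 ≅ 0.

As a check, the Euler characteristic is 6 − 12 + 6 = 0, which agrees with 1 − 1 + 0 = 0.

H_0 ≅ Z,  H_1 ≅ Z,  H_2 = 0.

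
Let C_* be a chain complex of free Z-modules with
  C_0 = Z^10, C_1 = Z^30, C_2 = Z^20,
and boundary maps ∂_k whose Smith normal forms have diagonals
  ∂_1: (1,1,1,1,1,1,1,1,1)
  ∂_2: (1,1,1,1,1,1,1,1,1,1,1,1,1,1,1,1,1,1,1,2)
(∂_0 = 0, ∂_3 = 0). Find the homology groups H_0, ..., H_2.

H_0: b_0 = 10 − 0 − 9 = 1; torsion from ∂_1 factors > 1: none. So H_0 = Z.
H_1: b_1 = 30 − 9 − 20 = 1; torsion from ∂_2 factors > 1: [2]. So H_1 = Z ⊕ Z/2Z.
H_2: b_2 = 20 − 20 − 0 = 0; torsion from ∂_3 factors > 1: none. So H_2 = 0.

H_0 = Z,  H_1 = Z ⊕ Z/2Z,  H_2 = 0.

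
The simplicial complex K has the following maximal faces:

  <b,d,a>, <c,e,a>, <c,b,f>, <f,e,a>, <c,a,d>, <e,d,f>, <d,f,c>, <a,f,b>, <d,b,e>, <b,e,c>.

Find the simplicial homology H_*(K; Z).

K has 6 vertices, 15 edges, 10 triangles.
rank ∂_0 = 0, rank ∂_1 = 5 ⇒ b_0 = 6 − 0 − 5 = 1; all invariant factors of ∂_1 are 1 so no torsion. So H_0 ≅ Z.
rank ∂_1 = 5, rank ∂_2 = 10 ⇒ b_1 = 15 − 5 − 10 = 0; ∂_2 has invariant factor(s) [2] giving torsion. So H_1 ≅ Z/2Z.
rank ∂_2 = 10, rank ∂_3 = 0 ⇒ b_2 = 10 − 10 − 0 = 0. So H_2 ≅ 0.

H_0 = Z,  H_1 = Z/2Z,  H_2 = 0.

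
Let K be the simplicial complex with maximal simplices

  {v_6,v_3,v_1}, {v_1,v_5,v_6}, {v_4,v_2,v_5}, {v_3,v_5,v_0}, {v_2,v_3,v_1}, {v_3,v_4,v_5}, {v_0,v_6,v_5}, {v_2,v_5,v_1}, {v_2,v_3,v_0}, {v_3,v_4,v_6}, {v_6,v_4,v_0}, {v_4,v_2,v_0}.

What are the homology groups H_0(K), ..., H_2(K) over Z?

Take the total order v_0 < v_1 < v_2 < v_3 < v_4 < v_5 < v_6 on the vertex set. Then K (dimension 2) consists of the simplices:

  0-simplices (7): [v_0], [v_1], [v_2], [v_3], [v_4], [v_5], [v_6]
  1-simplices (18): (18 of them)
  2-simplices (12): (12 of them)

Hence C_0 ≅ Z^7, C_1 ≅ Z^18, C_2 ≅ Z^12.

∂_1: C_1 → C_0 sends each edge [p,q] (with p < q) to q − p. For instance
  ∂[v_2,v_5] = [v_5] − [v_2].
As a 7×18 matrix over Z this has rank 6, with invariant factors (1,1,1,1,1,1).

∂_2: C_2 → C_1 maps a triangle to the signed sum of its edges. For instance
  ∂[v_2,v_4,v_5] = [v_4,v_5] − [v_2,v_5] + [v_2,v_4],
  ∂[v_3,v_4,v_5] = [v_4,v_5] − [v_3,v_5] + [v_3,v_4].
The 18×12 boundary matrix has rank 12 and Smith normal form diag(1,1,1,1,1,1,1,1,1,1,1,2).

From H_k ≅ ker(∂_k) / im(∂_{k+1}) we obtain:

  H_0: rank C_0 − rank ∂_1 = 7 − 6 = 1, and the invariant factors of ∂_1 are all 1, so H_0 ≅ Z.
  H_1: rank ker ∂_1 − rank ∂_2 = (18 − 6) − 12 = 0, and ∂_2 has invariant factor 2 > 1, so H_1 ≅ Z/2.
  H_2: rank ker ∂_2 − rank ∂_3 = (12 − 12) − 0 = 0, and there is no ∂_3, so H_2 ≅ 0.

H_0 = Z,  H_1 = Z/2,  H_2 = 0.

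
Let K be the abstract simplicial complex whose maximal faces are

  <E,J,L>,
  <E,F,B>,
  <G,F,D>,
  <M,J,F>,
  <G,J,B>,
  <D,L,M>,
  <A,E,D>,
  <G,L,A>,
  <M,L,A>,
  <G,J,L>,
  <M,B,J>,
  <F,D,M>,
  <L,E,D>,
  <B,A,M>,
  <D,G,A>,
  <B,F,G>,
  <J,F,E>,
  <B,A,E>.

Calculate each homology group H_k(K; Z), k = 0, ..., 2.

Fix the vertex order A < B < D < E < F < G < J < L < M and write every simplex with vertices in increasing order. Then dim K = 2 and the simplices of K are:

  0-simplices (9): A, B, D, E, F, G, J, L, M
  1-simplices (27): AB, AD, AE, AG, AL, AM, BE, BF, BG, BJ, BM, DE, DF, DG, DL, DM, EF, EJ, EL, FG, FJ, FM, GJ, GL, JL, JM, LM
  2-simplices (18): ABE, ABM, ADE, ADG, AGL, ALM, BEF, BFG, BGJ, BJM, DEL, DFG, DFM, DLM, EFJ, EJL, FJM, GJL

giving chain groups C_0 ≅ Z^9, C_1 ≅ Z^27, C_2 ≅ Z^18.

The boundary map ∂_1: C_1 → C_0 is given by ∂[p,q] = [q] − [p]. For instance
  ∂AE = E − A.
The resulting 9×27 matrix has rank 8, and its Smith normal form has invariant factors (1,1,1,1,1,1,1,1).

The boundary map ∂_2: C_2 → C_1 sends each 2-simplex [p,q,r] to [q,r] − [p,r] + [p,q]. For instance
  ∂DLM = LM − DM + DL,
  ∂ABE = BE − AE + AB.
The resulting 27×18 matrix has rank 18, and its Smith normal form has invariant factors (1,1,1,1,1,1,1,1,1,1,1,1,1,1,1,1,1,2).

Now H_k = ker ∂_k / im ∂_{k+1}, so:

  H_0: rank C_0 − rank ∂_1 = 9 − 8 = 1, and the invariant factors of ∂_1 are all 1, so H_0 ≅ Z.
  H_1: rank ker ∂_1 − rank ∂_2 = (27 − 8) − 18 = 1, and ∂_2 has invariant factor 2 > 1, so H_1 ≅ Z ⊕ Z/2.
  H_2: rank ker ∂_2 − rank ∂_3 = (18 − 18) − 0 = 0, and there is no ∂_3, so H_2 ≅ 0.

H_0 ≅ Z,  H_1 ≅ Z ⊕ Z/2,  H_2 = 0.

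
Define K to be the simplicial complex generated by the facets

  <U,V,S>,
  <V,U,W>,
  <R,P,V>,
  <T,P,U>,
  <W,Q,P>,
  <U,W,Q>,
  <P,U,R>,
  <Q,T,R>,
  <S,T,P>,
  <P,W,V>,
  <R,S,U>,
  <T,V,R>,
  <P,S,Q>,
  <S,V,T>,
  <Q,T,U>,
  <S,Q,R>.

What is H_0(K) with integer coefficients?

Take the total order P < Q < R < S < T < U < V < W on the vertex set. Then K (dimension 2) consists of the simplices:

  0-simplices (8): P, Q, R, S, T, U, V, W
  1-simplices (24): PQ, PR, PS, PT, PU, PV, PW, QR, QS, QT, QU, QW, RS, RT, RU, RV, ST, SU, SV, TU, TV, UV, UW, VW
  2-simplices (16): PQS, PQW, PRU, PRV, PST, PTU, PVW, QRS, QRT, QTU, QUW, RSU, RTV, STV, SUV, UVW

so the chain groups are C_0 ≅ Z^8, C_1 ≅ Z^24, C_2 ≅ Z^16.

∂_1: C_1 → C_0 is given by ∂[p,q] = [q] − [p]. For instance
  ∂RS = S − R.
The 8×24 boundary matrix has rank 7 and Smith normal form diag(1,1,1,1,1,1,1).

The boundary map ∂_2: C_2 → C_1 sends each 2-simplex [p,q,r] to [q,r] − [p,r] + [p,q]. For instance
  ∂PTU = TU − PU + PT,
  ∂QTU = TU − QU + QT.
This gives a 24×16 integer matrix of rank 15; reducing to Smith normal form yields diagonal entries (1,1,1,1,1,1,1,1,1,1,1,1,1,1,1).

Now H_k = ker ∂_k / im ∂_{k+1}, so:

  H_0: rank C_0 − rank ∂_1 = 8 − 7 = 1, and the invariant factors of ∂_1 are all 1, so H_0 ≅ Z.

H_0 = Z.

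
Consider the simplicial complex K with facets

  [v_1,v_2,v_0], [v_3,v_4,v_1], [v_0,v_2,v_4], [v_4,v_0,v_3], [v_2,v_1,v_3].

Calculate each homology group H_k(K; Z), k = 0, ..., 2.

K has 5 vertices, 10 edges, 5 triangles.
rank ∂_0 = 0, rank ∂_1 = 4 ⇒ b_0 = 5 − 0 − 4 = 1; all invariant factors of ∂_1 are 1 so no torsion. So H_0 ≅ Z.
rank ∂_1 = 4, rank ∂_2 = 5 ⇒ b_1 = 10 − 4 − 5 = 1; all invariant factors of ∂_2 are 1 so no torsion. So H_1 ≅ Z.
rank ∂_2 = 5, rank ∂_3 = 0 ⇒ b_2 = 5 − 5 − 0 = 0. So H_2 ≅ 0.

H_0 = Z,  H_1 = Z,  H_2 = 0.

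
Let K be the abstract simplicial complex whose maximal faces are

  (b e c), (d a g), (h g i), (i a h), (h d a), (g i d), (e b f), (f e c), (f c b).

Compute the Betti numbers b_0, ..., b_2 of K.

b_0 = 2, b_1 = 1, b_2 = 1.

We work with the vertex ordering a < b < c < d < e < f < g < h < i. The simplices of K, each written with vertices in increasing order, are:

  0-simplices (9): a, b, c, d, e, f, g, h, i
  1-simplices (16): ad, ag, ah, ai, bc, be, bf, ce, cf, dg, dh, di, ef, gh, gi, hi
  2-simplices (9): adg, adh, ahi, bce, bcf, bef, cef, dgi, ghi

Hence C_0 ≅ Z^9, C_1 ≅ Z^16, C_2 ≅ Z^9.

Boundary ∂_1: C_1 → C_0 maps an edge to its endpoints' difference, ∂[p,q] = q − p. For instance
  ∂dg = g − d.
As a 9×16 matrix over Z this has rank 7, with invariant factors (1,1,1,1,1,1,1).

Boundary ∂_2: C_2 → C_1 maps a triangle to the signed sum of its edges. For instance
  ∂adg = dg − ag + ad,
  ∂bcf = cf − bf + bc.
The resulting 16×9 matrix has rank 8, and its Smith normal form has invariant factors (1,1,1,1,1,1,1,1).

Computing H_k = (kernel of ∂_k) / (image of ∂_{k+1}):

  H_0: rank C_0 − rank ∂_1 = 9 − 7 = 2, and the invariant factors of ∂_1 are all 1, so H_0 = Z^2.
  H_1: rank ker ∂_1 − rank ∂_2 = (16 − 7) − 8 = 1, and the invariant factors of ∂_2 are all 1, so H_1 = Z.
  H_2: rank ker ∂_2 − rank ∂_3 = (9 − 8) − 0 = 1, and there is no ∂_3, so H_2 = Z.

As a check, the Euler characteristic is 9 − 16 + 9 = 2, which agrees with 2 − 1 + 1 = 2.
(K is a triangulation of the disjoint union of the Möbius band and the 2-sphere S^2.)

Hence the Betti numbers are b_0 = 2, b_1 = 1, b_2 = 1.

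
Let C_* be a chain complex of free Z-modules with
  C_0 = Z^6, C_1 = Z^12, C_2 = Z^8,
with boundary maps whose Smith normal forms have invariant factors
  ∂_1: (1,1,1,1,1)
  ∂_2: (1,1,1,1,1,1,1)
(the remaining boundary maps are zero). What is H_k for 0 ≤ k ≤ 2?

H_0 ≅ Z,  H_1 = 0,  H_2 ≅ Z.

H_0: b_0 = 6 − 0 − 5 = 1; torsion from ∂_1 factors > 1: none. So H_0 ≅ Z.
H_1: b_1 = 12 − 5 − 7 = 0; torsion from ∂_2 factors > 1: none. So H_1 ≅ 0.
H_2: b_2 = 8 − 7 − 0 = 1; torsion from ∂_3 factors > 1: none. So H_2 ≅ Z.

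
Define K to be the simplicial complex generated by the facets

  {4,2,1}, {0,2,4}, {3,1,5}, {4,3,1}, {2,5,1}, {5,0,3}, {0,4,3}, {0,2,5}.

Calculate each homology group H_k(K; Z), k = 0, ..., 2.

Order the vertices as 0 < 1 < 2 < 3 < 4 < 5. Listing each simplex with vertices in this order, K has dimension 2 with simplices:

  0-simplices (6): [0], [1], [2], [3], [4], [5]
  1-simplices (12): [0,2], [0,3], [0,4], [0,5], [1,2], [1,3], [1,4], [1,5], [2,4], [2,5], [3,4], [3,5]
  2-simplices (8): [0,2,4], [0,2,5], [0,3,4], [0,3,5], [1,2,4], [1,2,5], [1,3,4], [1,3,5]

so the chain groups are C_0 ≅ Z^6, C_1 ≅ Z^12, C_2 ≅ Z^8.

∂_1: C_1 → C_0 sends each edge [p,q] (with p < q) to q − p. For instance
  ∂[1,2] = [2] − [1].
The 6×12 boundary matrix has rank 5 and Smith normal form diag(1,1,1,1,1).

∂_2: C_2 → C_1 acts by ∂[p,q,r] = [q,r] − [p,r] + [p,q]. For instance
  ∂[0,3,5] = [3,5] − [0,5] + [0,3],
  ∂[1,3,5] = [3,5] − [1,5] + [1,3].
The resulting 12×8 matrix has rank 7, and its Smith normal form has invariant factors (1,1,1,1,1,1,1).

From H_k ≅ ker(∂_k) / im(∂_{k+1}) we obtain:

  H_0: rank C_0 − rank ∂_1 = 6 − 5 = 1, and the invariant factors of ∂_1 are all 1, so H_0 = Z.
  H_1: rank ker ∂_1 − rank ∂_2 = (12 − 5) − 7 = 0, and the invariant factors of ∂_2 are all 1, so H_1 = 0.
  H_2: rank ker ∂_2 − rank ∂_3 = (8 − 7) − 0 = 1, and there is no ∂_3, so H_2 = Z.

(K is a triangulation of the 2-sphere S^2.)

H_0 = Z,  H_1 = 0,  H_2 = Z.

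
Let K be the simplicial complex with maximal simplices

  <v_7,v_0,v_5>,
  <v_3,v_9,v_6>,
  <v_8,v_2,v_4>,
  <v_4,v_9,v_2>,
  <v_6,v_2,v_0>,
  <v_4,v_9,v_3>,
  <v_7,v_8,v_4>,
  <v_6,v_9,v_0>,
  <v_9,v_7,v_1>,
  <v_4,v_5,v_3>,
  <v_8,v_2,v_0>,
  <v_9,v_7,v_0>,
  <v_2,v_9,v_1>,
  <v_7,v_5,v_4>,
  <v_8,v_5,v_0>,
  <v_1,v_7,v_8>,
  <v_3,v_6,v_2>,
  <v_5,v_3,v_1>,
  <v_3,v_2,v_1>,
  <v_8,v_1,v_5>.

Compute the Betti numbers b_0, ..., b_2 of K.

b_0 = 1, b_1 = 1, b_2 = 0.

K has 10 vertices, 30 edges, 20 triangles.
rank ∂_0 = 0, rank ∂_1 = 9 ⇒ b_0 = 10 − 0 − 9 = 1; all invariant factors of ∂_1 are 1 so no torsion. So H_0 ≅ Z.
rank ∂_1 = 9, rank ∂_2 = 20 ⇒ b_1 = 30 − 9 − 20 = 1; ∂_2 has invariant factor(s) [2] giving torsion. So H_1 ≅ Z ⊕ Z/2Z.
rank ∂_2 = 20, rank ∂_3 = 0 ⇒ b_2 = 20 − 20 − 0 = 0. So H_2 ≅ 0.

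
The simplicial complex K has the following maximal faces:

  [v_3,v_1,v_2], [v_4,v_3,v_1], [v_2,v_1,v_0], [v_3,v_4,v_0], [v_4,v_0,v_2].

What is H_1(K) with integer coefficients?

Take the total order v_0 < v_1 < v_2 < v_3 < v_4 on the vertex set. Then K (dimension 2) consists of the simplices:

  0-simplices (5): [v_0], [v_1], [v_2], [v_3], [v_4]
  1-simplices (10): [v_0,v_1], [v_0,v_2], [v_0,v_3], [v_0,v_4], [v_1,v_2], [v_1,v_3], [v_1,v_4], [v_2,v_3], [v_2,v_4], [v_3,v_4]
  2-simplices (5): [v_0,v_1,v_2], [v_0,v_2,v_4], [v_0,v_3,v_4], [v_1,v_2,v_3], [v_1,v_3,v_4]

giving chain groups C_0 ≅ Z^5, C_1 ≅ Z^10, C_2 ≅ Z^5.

The boundary map ∂_1: C_1 → C_0 sends each edge [p,q] (with p < q) to q − p. For instance
  ∂[v_2,v_3] = [v_3] − [v_2].
This gives a 5×10 integer matrix of rank 4; reducing to Smith normal form yields diagonal entries (1,1,1,1).

∂_2: C_2 → C_1 acts by ∂[p,q,r] = [q,r] − [p,r] + [p,q]. For instance
  ∂[v_0,v_3,v_4] = [v_3,v_4] − [v_0,v_4] + [v_0,v_3],
  ∂[v_0,v_1,v_2] = [v_1,v_2] − [v_0,v_2] + [v_0,v_1].
As a 10×5 matrix over Z this has rank 5, with invariant factors (1,1,1,1,1).

Now H_k = ker ∂_k / im ∂_{k+1}, so:

  H_1: rank ker ∂_1 − rank ∂_2 = (10 − 4) − 5 = 1, and the invariant factors of ∂_2 are all 1, so H_1 = Z.

H_1 = Z.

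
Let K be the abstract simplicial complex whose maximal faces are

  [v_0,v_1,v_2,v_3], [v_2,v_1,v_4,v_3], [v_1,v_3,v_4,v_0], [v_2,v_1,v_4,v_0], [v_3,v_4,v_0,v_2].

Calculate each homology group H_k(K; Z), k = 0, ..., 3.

We work with the vertex ordering v_0 < v_1 < v_2 < v_3 < v_4. The simplices of K, each written with vertices in increasing order, are:

  0-simplices (5): [v_0], [v_1], [v_2], [v_3], [v_4]
  1-simplices (10): [v_0,v_1], [v_0,v_2], [v_0,v_3], [v_0,v_4], [v_1,v_2], [v_1,v_3], [v_1,v_4], [v_2,v_3], [v_2,v_4], [v_3,v_4]
  2-simplices (10): [v_0,v_1,v_2], [v_0,v_1,v_3], [v_0,v_1,v_4], [v_0,v_2,v_3], [v_0,v_2,v_4], [v_0,v_3,v_4], [v_1,v_2,v_3], [v_1,v_2,v_4], [v_1,v_3,v_4], [v_2,v_3,v_4]
  3-simplices (5): [v_0,v_1,v_2,v_3], [v_0,v_1,v_2,v_4], [v_0,v_1,v_3,v_4], [v_0,v_2,v_3,v_4], [v_1,v_2,v_3,v_4]

so the chain groups are C_0 ≅ Z^5, C_1 ≅ Z^10, C_2 ≅ Z^10, C_3 ≅ Z^5.

∂_1: C_1 → C_0 maps an edge to its endpoints' difference, ∂[p,q] = q − p.
This gives a 5×10 integer matrix of rank 4; reducing to Smith normal form yields diagonal entries (1,1,1,1).

∂_2: C_2 → C_1 sends each 2-simplex [p,q,r] to [q,r] − [p,r] + [p,q]. For instance
  ∂[v_0,v_2,v_4] = [v_2,v_4] − [v_0,v_4] + [v_0,v_2],
  ∂[v_0,v_1,v_2] = [v_1,v_2] − [v_0,v_2] + [v_0,v_1].
The resulting 10×10 matrix has rank 6, and its Smith normal form has invariant factors (1,1,1,1,1,1).

Boundary ∂_3: C_3 → C_2 sends each 3-simplex σ to the alternating sum Σ_i (−1)^i (σ with its i-th vertex removed). For instance
  ∂[v_1,v_2,v_3,v_4] = [v_2,v_3,v_4] − [v_1,v_3,v_4] + [v_1,v_2,v_4] − [v_1,v_2,v_3],
  ∂[v_0,v_2,v_3,v_4] = [v_2,v_3,v_4] − [v_0,v_3,v_4] + [v_0,v_2,v_4] − [v_0,v_2,v_3].
As a 10×5 matrix over Z this has rank 4, with invariant factors (1,1,1,1).

Computing H_k = (kernel of ∂_k) / (image of ∂_{k+1}):

  H_0: rank C_0 − rank ∂_1 = 5 − 4 = 1, and the invariant factors of ∂_1 are all 1, so H_0 = Z.
  H_1: rank ker ∂_1 − rank ∂_2 = (10 − 4) − 6 = 0, and the invariant factors of ∂_2 are all 1, so H_1 = 0.
  H_2: rank ker ∂_2 − rank ∂_3 = (10 − 6) − 4 = 0, and the invariant factors of ∂_3 are all 1, so H_2 = 0.
  H_3: rank ker ∂_3 − rank ∂_4 = (5 − 4) − 0 = 1, and there is no ∂_4, so H_3 = Z.

H_0 ≅ Z,  H_1 = 0,  H_2 = 0,  H_3 ≅ Z.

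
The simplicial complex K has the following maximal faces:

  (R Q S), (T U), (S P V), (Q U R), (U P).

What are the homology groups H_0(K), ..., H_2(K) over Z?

H_0 = Z,  H_1 = Z,  H_2 = 0.

We work with the vertex ordering P < Q < R < S < T < U < V. The simplices of K, each written with vertices in increasing order, are:

  0-simplices (7): P, Q, R, S, T, U, V
  1-simplices (10): PS, PU, PV, QR, QS, QU, RS, RU, SV, TU
  2-simplices (3): PSV, QRS, QRU

Hence C_0 ≅ Z^7, C_1 ≅ Z^10, C_2 ≅ Z^3.

∂_1: C_1 → C_0 is given by ∂[p,q] = [q] − [p].
The 7×10 boundary matrix has rank 6 and Smith normal form diag(1,1,1,1,1,1).

Boundary ∂_2: C_2 → C_1 acts by ∂[p,q,r] = [q,r] − [p,r] + [p,q]. For instance
  ∂PSV = SV − PV + PS,
  ∂QRU = RU − QU + QR.
This gives a 10×3 integer matrix of rank 3; reducing to Smith normal form yields diagonal entries (1,1,1).

Reading off H_k = ker ∂_k / im ∂_{k+1}:

  H_0: rank C_0 − rank ∂_1 = 7 − 6 = 1, and the invariant factors of ∂_1 are all 1, so H_0 ≅ Z.
  H_1: rank ker ∂_1 − rank ∂_2 = (10 − 6) − 3 = 1, and the invariant factors of ∂_2 are all 1, so H_1 ≅ Z.
  H_2: rank ker ∂_2 − rank ∂_3 = (3 − 3) − 0 = 0, and there is no ∂_3, so H_2 ≅ 0.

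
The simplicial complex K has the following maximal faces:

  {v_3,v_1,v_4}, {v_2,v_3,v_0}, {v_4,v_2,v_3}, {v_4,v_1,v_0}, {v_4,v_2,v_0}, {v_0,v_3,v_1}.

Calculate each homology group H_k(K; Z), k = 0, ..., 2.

H_0 = Z,  H_1 = 0,  H_2 = Z.

K has 5 vertices, 9 edges, 6 triangles.
rank ∂_0 = 0, rank ∂_1 = 4 ⇒ b_0 = 5 − 0 − 4 = 1; all invariant factors of ∂_1 are 1 so no torsion. So H_0 = Z.
rank ∂_1 = 4, rank ∂_2 = 5 ⇒ b_1 = 9 − 4 − 5 = 0; all invariant factors of ∂_2 are 1 so no torsion. So H_1 = 0.
rank ∂_2 = 5, rank ∂_3 = 0 ⇒ b_2 = 6 − 5 − 0 = 1. So H_2 = Z.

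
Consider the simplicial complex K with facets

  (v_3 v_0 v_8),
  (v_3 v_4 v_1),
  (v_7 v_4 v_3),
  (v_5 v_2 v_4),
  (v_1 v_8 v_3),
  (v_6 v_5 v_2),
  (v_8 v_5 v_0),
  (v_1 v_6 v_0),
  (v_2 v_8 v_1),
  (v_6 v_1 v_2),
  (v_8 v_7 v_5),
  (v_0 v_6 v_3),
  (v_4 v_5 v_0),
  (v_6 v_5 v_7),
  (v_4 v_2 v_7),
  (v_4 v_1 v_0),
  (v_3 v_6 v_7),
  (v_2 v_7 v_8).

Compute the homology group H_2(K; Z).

Order the vertices as v_0 < v_1 < v_2 < v_3 < v_4 < v_5 < v_6 < v_7 < v_8. Listing each simplex with vertices in this order, K has dimension 2 with simplices:

  0-simplices (9): [v_0], [v_1], [v_2], [v_3], [v_4], [v_5], [v_6], [v_7], [v_8]
  1-simplices (27): (27 of them)
  2-simplices (18): (18 of them)

so the chain groups are C_0 ≅ Z^9, C_1 ≅ Z^27, C_2 ≅ Z^18.

The boundary map ∂_1: C_1 → C_0 sends each edge [p,q] (with p < q) to q − p. For instance
  ∂[v_2,v_5] = [v_5] − [v_2].
As a 9×27 matrix over Z this has rank 8, with invariant factors (1,1,1,1,1,1,1,1).

The boundary map ∂_2: C_2 → C_1 maps a triangle to the signed sum of its edges. For instance
  ∂[v_5,v_7,v_8] = [v_7,v_8] − [v_5,v_8] + [v_5,v_7],
  ∂[v_3,v_6,v_7] = [v_6,v_7] − [v_3,v_7] + [v_3,v_6].
The 27×18 boundary matrix has rank 18 and Smith normal form diag(1,1,1,1,1,1,1,1,1,1,1,1,1,1,1,1,1,2).

From H_k ≅ ker(∂_k) / im(∂_{k+1}) we obtain:

  H_2: rank ker ∂_2 − rank ∂_3 = (18 − 18) − 0 = 0, and there is no ∂_3, so H_2 = 0.

(K is a triangulation of the Klein bottle.)

H_2 = 0.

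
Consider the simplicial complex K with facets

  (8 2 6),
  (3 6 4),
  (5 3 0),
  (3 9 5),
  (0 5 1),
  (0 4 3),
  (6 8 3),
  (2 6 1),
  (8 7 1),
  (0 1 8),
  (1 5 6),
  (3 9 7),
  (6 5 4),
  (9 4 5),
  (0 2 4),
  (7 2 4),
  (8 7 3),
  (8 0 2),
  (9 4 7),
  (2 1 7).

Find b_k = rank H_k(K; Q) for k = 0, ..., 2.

Take the total order 0 < 1 < 2 < 3 < 4 < 5 < 6 < 7 < 8 < 9 on the vertex set. Then K (dimension 2) consists of the simplices:

  0-simplices (10): [0], [1], [2], [3], [4], [5], [6], [7], [8], [9]
  1-simplices (30): (30 of them)
  2-simplices (20): (20 of them)

giving chain groups C_0 ≅ Z^10, C_1 ≅ Z^30, C_2 ≅ Z^20.

The boundary map ∂_1: C_1 → C_0 is given by ∂[p,q] = [q] − [p]. For instance
  ∂[1,7] = [7] − [1].
As a 10×30 matrix over Z this has rank 9, with invariant factors (1,1,1,1,1,1,1,1,1).

∂_2: C_2 → C_1 acts by ∂[p,q,r] = [q,r] − [p,r] + [p,q]. For instance
  ∂[0,2,4] = [2,4] − [0,4] + [0,2],
  ∂[1,2,6] = [2,6] − [1,6] + [1,2].
The 30×20 boundary matrix has rank 20 and Smith normal form diag(1,1,1,1,1,1,1,1,1,1,1,1,1,1,1,1,1,1,1,2).

Computing H_k = (kernel of ∂_k) / (image of ∂_{k+1}):

  H_0: rank C_0 − rank ∂_1 = 10 − 9 = 1, and the invariant factors of ∂_1 are all 1, so H_0 = Z.
  H_1: rank ker ∂_1 − rank ∂_2 = (30 − 9) − 20 = 1, and ∂_2 has invariant factor 2 > 1, so H_1 = Z × Z/2.
  H_2: rank ker ∂_2 − rank ∂_3 = (20 − 20) − 0 = 0, and there is no ∂_3, so H_2 = 0.

As a check, the Euler characteristic is 10 − 30 + 20 = 0, which agrees with 1 − 1 + 0 = 0.

Hence the Betti numbers are b_0 = 1, b_1 = 1, b_2 = 0.

b_0 = 1, b_1 = 1, b_2 = 0.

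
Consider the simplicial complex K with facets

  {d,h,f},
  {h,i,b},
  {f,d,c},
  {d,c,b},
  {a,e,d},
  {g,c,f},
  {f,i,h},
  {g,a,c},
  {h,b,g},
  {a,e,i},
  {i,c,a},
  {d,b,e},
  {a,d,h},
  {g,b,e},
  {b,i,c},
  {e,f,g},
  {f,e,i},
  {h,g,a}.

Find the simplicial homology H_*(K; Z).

H_0 = Z,  H_1 = Z^2,  H_2 = Z.

K has 9 vertices, 27 edges, 18 triangles.
rank ∂_0 = 0, rank ∂_1 = 8 ⇒ b_0 = 9 − 0 − 8 = 1; all invariant factors of ∂_1 are 1 so no torsion. So H_0 ≅ Z.
rank ∂_1 = 8, rank ∂_2 = 17 ⇒ b_1 = 27 − 8 − 17 = 2; all invariant factors of ∂_2 are 1 so no torsion. So H_1 ≅ Z^2.
rank ∂_2 = 17, rank ∂_3 = 0 ⇒ b_2 = 18 − 17 − 0 = 1. So H_2 ≅ Z.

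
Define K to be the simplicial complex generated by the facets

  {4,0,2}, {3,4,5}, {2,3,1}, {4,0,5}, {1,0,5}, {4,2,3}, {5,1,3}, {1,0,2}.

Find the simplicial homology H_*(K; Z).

Order the vertices as 0 < 1 < 2 < 3 < 4 < 5. Listing each simplex with vertices in this order, K has dimension 2 with simplices:

  0-simplices (6): [0], [1], [2], [3], [4], [5]
  1-simplices (12): [0,1], [0,2], [0,4], [0,5], [1,2], [1,3], [1,5], [2,3], [2,4], [3,4], [3,5], [4,5]
  2-simplices (8): [0,1,2], [0,1,5], [0,2,4], [0,4,5], [1,2,3], [1,3,5], [2,3,4], [3,4,5]

giving chain groups C_0 ≅ Z^6, C_1 ≅ Z^12, C_2 ≅ Z^8.

∂_1: C_1 → C_0 is given by ∂[p,q] = [q] − [p]. For instance
  ∂[2,4] = [4] − [2].
As a 6×12 matrix over Z this has rank 5, with invariant factors (1,1,1,1,1).

Boundary ∂_2: C_2 → C_1 acts by ∂[p,q,r] = [q,r] − [p,r] + [p,q]. For instance
  ∂[0,1,5] = [1,5] − [0,5] + [0,1],
  ∂[1,3,5] = [3,5] − [1,5] + [1,3].
The 12×8 boundary matrix has rank 7 and Smith normal form diag(1,1,1,1,1,1,1).

From H_k ≅ ker(∂_k) / im(∂_{k+1}) we obtain:

  H_0: rank C_0 − rank ∂_1 = 6 − 5 = 1, and the invariant factors of ∂_1 are all 1, so H_0 = Z.
  H_1: rank ker ∂_1 − rank ∂_2 = (12 − 5) − 7 = 0, and the invariant factors of ∂_2 are all 1, so H_1 = 0.
  H_2: rank ker ∂_2 − rank ∂_3 = (8 − 7) − 0 = 1, and there is no ∂_3, so H_2 = Z.

H_0 = Z,  H_1 = 0,  H_2 = Z.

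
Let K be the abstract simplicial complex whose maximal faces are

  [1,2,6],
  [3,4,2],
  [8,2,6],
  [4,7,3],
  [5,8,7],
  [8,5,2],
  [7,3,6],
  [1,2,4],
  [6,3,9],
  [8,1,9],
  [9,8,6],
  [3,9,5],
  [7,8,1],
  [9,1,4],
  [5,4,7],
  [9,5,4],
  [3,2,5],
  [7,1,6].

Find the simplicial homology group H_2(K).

H_2 = 0.

Fix the vertex order 1 < 2 < 3 < 4 < 5 < 6 < 7 < 8 < 9 and write every simplex with vertices in increasing order. Then dim K = 2 and the simplices of K are:

  0-simplices (9): [1], [2], [3], [4], [5], [6], [7], [8], [9]
  1-simplices (27): (27 of them)
  2-simplices (18): [1,2,4], [1,2,6], [1,4,9], [1,6,7], [1,7,8], [1,8,9], [2,3,4], [2,3,5], [2,5,8], [2,6,8], [3,4,7], [3,5,9], [3,6,7], [3,6,9], [4,5,7], [4,5,9], [5,7,8], [6,8,9]

giving chain groups C_0 ≅ Z^9, C_1 ≅ Z^27, C_2 ≅ Z^18.

The boundary map ∂_1: C_1 → C_0 is given by ∂[p,q] = [q] − [p]. For instance
  ∂[4,5] = [5] − [4].
As a 9×27 matrix over Z this has rank 8, with invariant factors (1,1,1,1,1,1,1,1).

∂_2: C_2 → C_1 acts by ∂[p,q,r] = [q,r] − [p,r] + [p,q]. For instance
  ∂[3,6,9] = [6,9] − [3,9] + [3,6],
  ∂[2,3,5] = [3,5] − [2,5] + [2,3].
The resulting 27×18 matrix has rank 18, and its Smith normal form has invariant factors (1,1,1,1,1,1,1,1,1,1,1,1,1,1,1,1,1,2).

From H_k ≅ ker(∂_k) / im(∂_{k+1}) we obtain:

  H_2: rank ker ∂_2 − rank ∂_3 = (18 − 18) − 0 = 0, and there is no ∂_3, so H_2 ≅ 0.

(K is a triangulation of the Klein bottle.)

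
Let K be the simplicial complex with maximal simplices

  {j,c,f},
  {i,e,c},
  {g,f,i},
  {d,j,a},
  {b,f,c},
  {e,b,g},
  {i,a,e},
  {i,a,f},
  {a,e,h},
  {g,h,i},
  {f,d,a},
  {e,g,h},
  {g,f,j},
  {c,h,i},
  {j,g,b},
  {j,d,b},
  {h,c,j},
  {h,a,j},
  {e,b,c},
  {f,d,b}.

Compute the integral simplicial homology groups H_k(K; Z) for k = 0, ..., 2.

Fix the vertex order a < b < c < d < e < f < g < h < i < j and write every simplex with vertices in increasing order. Then dim K = 2 and the simplices of K are:

  0-simplices (10): a, b, c, d, e, f, g, h, i, j
  1-simplices (30): ad, ae, af, ah, ai, aj, bc, bd, be, bf, bg, bj, ce, cf, ch, ci, cj, df, dj, eg, eh, ei, fg, fi, fj, gh, gi, gj, hi, hj
  2-simplices (20): adf, adj, aeh, aei, afi, ahj, bce, bcf, bdf, bdj, beg, bgj, cei, cfj, chi, chj, egh, fgi, fgj, ghi

giving chain groups C_0 ≅ Z^10, C_1 ≅ Z^30, C_2 ≅ Z^20.

Boundary ∂_1: C_1 → C_0 sends each edge [p,q] (with p < q) to q − p.
This gives a 10×30 integer matrix of rank 9; reducing to Smith normal form yields diagonal entries (1,1,1,1,1,1,1,1,1).

Boundary ∂_2: C_2 → C_1 acts by ∂[p,q,r] = [q,r] − [p,r] + [p,q]. For instance
  ∂bdf = df − bf + bd,
  ∂adj = dj − aj + ad.
As a 30×20 matrix over Z this has rank 20, with invariant factors (1,1,1,1,1,1,1,1,1,1,1,1,1,1,1,1,1,1,1,2).

From H_k ≅ ker(∂_k) / im(∂_{k+1}) we obtain:

  H_0: rank C_0 − rank ∂_1 = 10 − 9 = 1, and the invariant factors of ∂_1 are all 1, so H_0 = Z.
  H_1: rank ker ∂_1 − rank ∂_2 = (30 − 9) − 20 = 1, and ∂_2 has invariant factor 2 > 1, so H_1 = Z ⊕ Z/2.
  H_2: rank ker ∂_2 − rank ∂_3 = (20 − 20) − 0 = 0, and there is no ∂_3, so H_2 = 0.

(K is a triangulation of the Klein bottle.)

H_0 ≅ Z,  H_1 ≅ Z ⊕ Z/2,  H_2 = 0.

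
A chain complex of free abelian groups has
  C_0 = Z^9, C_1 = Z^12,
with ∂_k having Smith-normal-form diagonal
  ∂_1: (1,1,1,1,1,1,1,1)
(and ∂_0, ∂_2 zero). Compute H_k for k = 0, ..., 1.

H_0: b_0 = 9 − 0 − 8 = 1; torsion from ∂_1 factors > 1: none. So H_0 ≅ Z.
H_1: b_1 = 12 − 8 − 0 = 4; torsion from ∂_2 factors > 1: none. So H_1 ≅ Z^4.

H_0 ≅ Z,  H_1 ≅ Z^4.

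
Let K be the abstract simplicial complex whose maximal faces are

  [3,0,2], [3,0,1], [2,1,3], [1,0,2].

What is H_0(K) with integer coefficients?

Take the total order 0 < 1 < 2 < 3 on the vertex set. Then K (dimension 2) consists of the simplices:

  0-simplices (4): [0], [1], [2], [3]
  1-simplices (6): [0,1], [0,2], [0,3], [1,2], [1,3], [2,3]
  2-simplices (4): [0,1,2], [0,1,3], [0,2,3], [1,2,3]

so the chain groups are C_0 ≅ Z^4, C_1 ≅ Z^6, C_2 ≅ Z^4.

Boundary ∂_1: C_1 → C_0 maps an edge to its endpoints' difference, ∂[p,q] = q − p.
The 4×6 boundary matrix has rank 3 and Smith normal form diag(1,1,1).

The boundary map ∂_2: C_2 → C_1 sends each 2-simplex [p,q,r] to [q,r] − [p,r] + [p,q]. For instance
  ∂[0,2,3] = [2,3] − [0,3] + [0,2],
  ∂[0,1,3] = [1,3] − [0,3] + [0,1].
This gives a 6×4 integer matrix of rank 3; reducing to Smith normal form yields diagonal entries (1,1,1).

From H_k ≅ ker(∂_k) / im(∂_{k+1}) we obtain:

  H_0: rank C_0 − rank ∂_1 = 4 − 3 = 1, and the invariant factors of ∂_1 are all 1, so H_0 = Z.

H_0 = Z.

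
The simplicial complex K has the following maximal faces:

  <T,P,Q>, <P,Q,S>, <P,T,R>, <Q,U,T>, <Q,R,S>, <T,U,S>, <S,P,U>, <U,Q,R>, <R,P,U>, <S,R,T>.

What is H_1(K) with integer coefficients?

H_1 ≅ Z/2.

Fix the vertex order P < Q < R < S < T < U and write every simplex with vertices in increasing order. Then dim K = 2 and the simplices of K are:

  0-simplices (6): P, Q, R, S, T, U
  1-simplices (15): PQ, PR, PS, PT, PU, QR, QS, QT, QU, RS, RT, RU, ST, SU, TU
  2-simplices (10): PQS, PQT, PRT, PRU, PSU, QRS, QRU, QTU, RST, STU

Hence C_0 ≅ Z^6, C_1 ≅ Z^15, C_2 ≅ Z^10.

Boundary ∂_1: C_1 → C_0 maps an edge to its endpoints' difference, ∂[p,q] = q − p. For instance
  ∂QR = R − Q.
As a 6×15 matrix over Z this has rank 5, with invariant factors (1,1,1,1,1).

The boundary map ∂_2: C_2 → C_1 acts by ∂[p,q,r] = [q,r] − [p,r] + [p,q]. For instance
  ∂QTU = TU − QU + QT,
  ∂PRU = RU − PU + PR.
The resulting 15×10 matrix has rank 10, and its Smith normal form has invariant factors (1,1,1,1,1,1,1,1,1,2).

Reading off H_k = ker ∂_k / im ∂_{k+1}:

  H_1: rank ker ∂_1 − rank ∂_2 = (15 − 5) − 10 = 0, and ∂_2 has invariant factor 2 > 1, so H_1 = Z/2.

(K is a triangulation of the real projective plane RP^2.)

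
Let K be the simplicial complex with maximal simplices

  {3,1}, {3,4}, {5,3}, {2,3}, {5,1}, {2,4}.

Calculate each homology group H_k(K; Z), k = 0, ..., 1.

Take the total order 1 < 2 < 3 < 4 < 5 on the vertex set. Then K (dimension 1) consists of the simplices:

  0-simplices (5): [1], [2], [3], [4], [5]
  1-simplices (6): [1,3], [1,5], [2,3], [2,4], [3,4], [3,5]

giving chain groups C_0 ≅ Z^5, C_1 ≅ Z^6.

The boundary map ∂_1: C_1 → C_0 is given by ∂[p,q] = [q] − [p]. For instance
  ∂[2,3] = [3] − [2].
The 5×6 boundary matrix has rank 4 and Smith normal form diag(1,1,1,1).

From H_k ≅ ker(∂_k) / im(∂_{k+1}) we obtain:

  H_0: rank C_0 − rank ∂_1 = 5 − 4 = 1, and the invariant factors of ∂_1 are all 1, so H_0 ≅ Z.
  H_1: rank ker ∂_1 − rank ∂_2 = (6 − 4) − 0 = 2, and there is no ∂_2, so H_1 ≅ Z^2.

H_0 = Z,  H_1 = Z^2.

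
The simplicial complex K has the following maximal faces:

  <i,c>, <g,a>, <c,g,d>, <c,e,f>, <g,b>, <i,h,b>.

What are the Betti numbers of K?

b_0 = 1, b_1 = 1, b_2 = 0.

We work with the vertex ordering a < b < c < d < e < f < g < h < i. The simplices of K, each written with vertices in increasing order, are:

  0-simplices (9): a, b, c, d, e, f, g, h, i
  1-simplices (12): ag, bg, bh, bi, cd, ce, cf, cg, ci, dg, ef, hi
  2-simplices (3): bhi, cdg, cef

Hence C_0 ≅ Z^9, C_1 ≅ Z^12, C_2 ≅ Z^3.

The boundary map ∂_1: C_1 → C_0 is given by ∂[p,q] = [q] − [p]. For instance
  ∂dg = g − d.
The resulting 9×12 matrix has rank 8, and its Smith normal form has invariant factors (1,1,1,1,1,1,1,1).

Boundary ∂_2: C_2 → C_1 sends each 2-simplex [p,q,r] to [q,r] − [p,r] + [p,q]. For instance
  ∂bhi = hi − bi + bh,
  ∂cdg = dg − cg + cd.
As a 12×3 matrix over Z this has rank 3, with invariant factors (1,1,1).

Reading off H_k = ker ∂_k / im ∂_{k+1}:

  H_0: rank C_0 − rank ∂_1 = 9 − 8 = 1, and the invariant factors of ∂_1 are all 1, so H_0 ≅ Z.
  H_1: rank ker ∂_1 − rank ∂_2 = (12 − 8) − 3 = 1, and the invariant factors of ∂_2 are all 1, so H_1 ≅ Z.
  H_2: rank ker ∂_2 − rank ∂_3 = (3 − 3) − 0 = 0, and there is no ∂_3, so H_2 ≅ 0.

Hence the Betti numbers are b_0 = 1, b_1 = 1, b_2 = 0.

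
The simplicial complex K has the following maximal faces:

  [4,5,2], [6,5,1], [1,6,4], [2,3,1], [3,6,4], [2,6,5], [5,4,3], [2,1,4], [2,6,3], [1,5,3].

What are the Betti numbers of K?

We work with the vertex ordering 1 < 2 < 3 < 4 < 5 < 6. The simplices of K, each written with vertices in increasing order, are:

  0-simplices (6): [1], [2], [3], [4], [5], [6]
  1-simplices (15): [1,2], [1,3], [1,4], [1,5], [1,6], [2,3], [2,4], [2,5], [2,6], [3,4], [3,5], [3,6], [4,5], [4,6], [5,6]
  2-simplices (10): [1,2,3], [1,2,4], [1,3,5], [1,4,6], [1,5,6], [2,3,6], [2,4,5], [2,5,6], [3,4,5], [3,4,6]

so the chain groups are C_0 ≅ Z^6, C_1 ≅ Z^15, C_2 ≅ Z^10.

Boundary ∂_1: C_1 → C_0 is given by ∂[p,q] = [q] − [p]. For instance
  ∂[3,5] = [5] − [3].
The 6×15 boundary matrix has rank 5 and Smith normal form diag(1,1,1,1,1).

Boundary ∂_2: C_2 → C_1 acts by ∂[p,q,r] = [q,r] − [p,r] + [p,q]. For instance
  ∂[2,4,5] = [4,5] − [2,5] + [2,4],
  ∂[1,3,5] = [3,5] − [1,5] + [1,3].
As a 15×10 matrix over Z this has rank 10, with invariant factors (1,1,1,1,1,1,1,1,1,2).

Reading off H_k = ker ∂_k / im ∂_{k+1}:

  H_0: rank C_0 − rank ∂_1 = 6 − 5 = 1, and the invariant factors of ∂_1 are all 1, so H_0 = Z.
  H_1: rank ker ∂_1 − rank ∂_2 = (15 − 5) − 10 = 0, and ∂_2 has invariant factor 2 > 1, so H_1 = Z/2.
  H_2: rank ker ∂_2 − rank ∂_3 = (10 − 10) − 0 = 0, and there is no ∂_3, so H_2 = 0.

As a check, the Euler characteristic is 6 − 15 + 10 = 1, which agrees with 1 − 0 + 0 = 1.
(K is a triangulation of the real projective plane RP^2.)

Hence the Betti numbers are b_0 = 1, b_1 = 0, b_2 = 0.

b_0 = 1, b_1 = 0, b_2 = 0.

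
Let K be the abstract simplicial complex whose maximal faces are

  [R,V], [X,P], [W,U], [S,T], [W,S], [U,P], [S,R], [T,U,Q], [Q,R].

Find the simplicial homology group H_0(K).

H_0 = Z.

Order the vertices as P < Q < R < S < T < U < V < W < X. Listing each simplex with vertices in this order, K has dimension 2 with simplices:

  0-simplices (9): P, Q, R, S, T, U, V, W, X
  1-simplices (11): PU, PX, QR, QT, QU, RS, RV, ST, SW, TU, UW
  2-simplices (1): QTU

so the chain groups are C_0 ≅ Z^9, C_1 ≅ Z^11, C_2 ≅ Z^1.

Boundary ∂_1: C_1 → C_0 is given by ∂[p,q] = [q] − [p].
As a 9×11 matrix over Z this has rank 8, with invariant factors (1,1,1,1,1,1,1,1).

The boundary map ∂_2: C_2 → C_1 acts by ∂[p,q,r] = [q,r] − [p,r] + [p,q]. For instance
  ∂QTU = TU − QU + QT.
The resulting 11×1 matrix has rank 1, and its Smith normal form has invariant factors (1).

Reading off H_k = ker ∂_k / im ∂_{k+1}:

  H_0: rank C_0 − rank ∂_1 = 9 − 8 = 1, and the invariant factors of ∂_1 are all 1, so H_0 = Z.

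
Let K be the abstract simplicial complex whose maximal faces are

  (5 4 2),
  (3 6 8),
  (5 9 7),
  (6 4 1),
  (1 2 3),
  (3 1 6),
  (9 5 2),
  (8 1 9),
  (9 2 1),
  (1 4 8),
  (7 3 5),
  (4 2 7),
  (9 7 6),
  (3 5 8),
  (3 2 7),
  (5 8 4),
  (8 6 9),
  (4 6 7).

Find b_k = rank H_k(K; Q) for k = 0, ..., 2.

b_0 = 1, b_1 = 1, b_2 = 0.

K has 9 vertices, 27 edges, 18 triangles.
rank ∂_0 = 0, rank ∂_1 = 8 ⇒ b_0 = 9 − 0 − 8 = 1; all invariant factors of ∂_1 are 1 so no torsion. So H_0 = Z.
rank ∂_1 = 8, rank ∂_2 = 18 ⇒ b_1 = 27 − 8 − 18 = 1; ∂_2 has invariant factor(s) [2] giving torsion. So H_1 = Z ⊕ Z/2.
rank ∂_2 = 18, rank ∂_3 = 0 ⇒ b_2 = 18 − 18 − 0 = 0. So H_2 = 0.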